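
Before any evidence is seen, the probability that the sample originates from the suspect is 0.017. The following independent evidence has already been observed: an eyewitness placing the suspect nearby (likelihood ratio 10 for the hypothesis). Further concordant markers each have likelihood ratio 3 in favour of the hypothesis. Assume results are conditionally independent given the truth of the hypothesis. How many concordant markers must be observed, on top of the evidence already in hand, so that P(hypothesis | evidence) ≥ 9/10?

Prior odds = 0.017/0.983 = 17/983.
Bayes factor of the evidence already in hand = 10.
Odds after that evidence = (17/983) × 10 = 170/983.
Target odds = 0.9/0.1 = 9.
Need 3ⁿ ≥ 9 ÷ (170/983) = 8847/170.
3³ = 27 falls short of 8847/170 but 3⁴ = 81 reaches it, so n = 4.

4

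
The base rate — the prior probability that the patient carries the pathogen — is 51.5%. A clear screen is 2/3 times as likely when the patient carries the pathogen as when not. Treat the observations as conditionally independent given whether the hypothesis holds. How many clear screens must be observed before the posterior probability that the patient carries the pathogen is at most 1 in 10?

6

Prior odds = 0.515/0.485 = 103/97.
Likelihood ratio per clear screen = 2/3.
Target posterior odds = 0.1/0.9 = 1/9.
Require (2/3)ⁿ ≤ 1/9 ÷ (103/97) = 97/927.
(2/3)⁵ = 32/243 is still above 97/927 but (2/3)⁶ = 64/729 is at or below it, so n = 6.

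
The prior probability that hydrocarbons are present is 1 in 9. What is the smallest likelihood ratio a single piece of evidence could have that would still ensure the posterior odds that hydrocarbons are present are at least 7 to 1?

Prior odds = (1/9)/(8/9) = 0.125.
Target odds = 7.
Required Bayes factor = 7 ÷ 0.125 = 56.

56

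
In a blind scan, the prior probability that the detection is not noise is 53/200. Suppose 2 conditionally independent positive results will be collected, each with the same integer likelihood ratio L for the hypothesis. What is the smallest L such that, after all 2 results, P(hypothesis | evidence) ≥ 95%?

8

Prior odds = 0.265/0.735 = 53/147.
Target odds = 0.95/0.05 = 19.
Need L² ≥ 19 ÷ (53/147) = 2793/53.
7² = 49 < 2793/53 ≤ 64 = 8², so L = 8.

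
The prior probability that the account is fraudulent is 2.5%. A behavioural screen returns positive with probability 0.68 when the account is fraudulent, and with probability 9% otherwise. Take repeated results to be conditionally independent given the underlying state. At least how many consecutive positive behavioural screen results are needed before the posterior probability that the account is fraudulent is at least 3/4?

Prior odds: 0.025 ÷ 0.975 = 1/39.
Likelihood ratio of a positive result = 0.68/0.09 = 68/9.
Target posterior odds = 0.75/0.25 = 3.
Need (1/39) × (68/9)ⁿ ≥ 3, i.e. (68/9)ⁿ ≥ 117.
(68/9)² = 4624/81 falls short of 117 but (68/9)³ = 314432/729 reaches it, so n = 3.

3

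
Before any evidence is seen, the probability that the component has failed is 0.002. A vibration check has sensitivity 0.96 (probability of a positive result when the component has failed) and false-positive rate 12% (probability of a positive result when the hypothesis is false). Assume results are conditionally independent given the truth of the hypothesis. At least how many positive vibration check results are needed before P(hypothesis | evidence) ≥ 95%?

5

Prior odds = 0.002/0.998 = 1/499.
Likelihood ratio of a positive result = 0.96/0.12 = 8.
Target posterior odds = 0.95/0.05 = 19.
Require 8ⁿ ≥ 19 ÷ (1/499) = 9481.
8⁴ = 4096 falls short of 9481 but 8⁵ = 32768 reaches it, so n = 5.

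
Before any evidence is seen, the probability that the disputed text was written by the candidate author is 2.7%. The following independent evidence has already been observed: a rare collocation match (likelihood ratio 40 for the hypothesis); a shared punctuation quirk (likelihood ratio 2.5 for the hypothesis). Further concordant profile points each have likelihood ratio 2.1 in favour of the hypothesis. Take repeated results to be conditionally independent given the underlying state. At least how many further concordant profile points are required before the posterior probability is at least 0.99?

Prior odds = 0.027/0.973 = 27/973.
Combined Bayes factor of the evidence already in hand = 40 × 2.5 = 100.
Odds after that evidence = (27/973) × 100 = 2700/973.
Target odds = 0.99/0.01 = 99.
Need 2.1ⁿ ≥ 99 ÷ (2700/973) = 10703/300.
2.1⁴ = 19.4481 falls short of 10703/300 but 2.1⁵ = 4084101/100000 reaches it, so n = 5.

5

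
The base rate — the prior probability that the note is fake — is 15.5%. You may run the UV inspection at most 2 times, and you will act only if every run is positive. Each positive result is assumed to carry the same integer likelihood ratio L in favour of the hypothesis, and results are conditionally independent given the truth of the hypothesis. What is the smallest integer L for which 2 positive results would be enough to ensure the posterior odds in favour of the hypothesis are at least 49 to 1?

Prior odds = 0.155/0.845 = 31/169.
Target odds = 49.
Need L² ≥ 49 ÷ (31/169) = 8281/31.
16² = 256 < 8281/31 ≤ 289 = 17², so L = 17.

17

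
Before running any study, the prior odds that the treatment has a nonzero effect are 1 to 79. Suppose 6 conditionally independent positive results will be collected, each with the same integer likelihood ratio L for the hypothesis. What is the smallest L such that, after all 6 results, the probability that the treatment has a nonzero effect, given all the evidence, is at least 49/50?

Prior odds = 1/79.
Target odds = 0.98/0.02 = 49.
Need L⁶ ≥ 49 ÷ (1/79) = 3871.
3⁶ = 729 < 3871 ≤ 4096 = 4⁶, so L = 4.

4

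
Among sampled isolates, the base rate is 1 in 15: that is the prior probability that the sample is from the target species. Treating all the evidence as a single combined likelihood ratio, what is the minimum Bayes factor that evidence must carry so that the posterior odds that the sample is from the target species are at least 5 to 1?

70

Prior odds = (1/15)/(14/15) = 1/14.
Target odds = 5.
Required Bayes factor = 5 ÷ (1/14) = 70.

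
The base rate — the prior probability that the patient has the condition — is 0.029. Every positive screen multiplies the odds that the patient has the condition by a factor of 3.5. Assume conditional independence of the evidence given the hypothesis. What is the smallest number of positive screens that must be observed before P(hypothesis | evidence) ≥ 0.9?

5

Prior odds = 0.029/0.971 = 29/971.
Likelihood ratio per positive screen = 3.5.
Target odds: 0.9 ÷ 0.1 = 9.
Require 3.5ⁿ ≥ 9 ÷ (29/971) = 8739/29.
3.5⁴ = 150.0625 falls short of 8739/29 but 3.5⁵ = 525.21875 reaches it, so n = 5.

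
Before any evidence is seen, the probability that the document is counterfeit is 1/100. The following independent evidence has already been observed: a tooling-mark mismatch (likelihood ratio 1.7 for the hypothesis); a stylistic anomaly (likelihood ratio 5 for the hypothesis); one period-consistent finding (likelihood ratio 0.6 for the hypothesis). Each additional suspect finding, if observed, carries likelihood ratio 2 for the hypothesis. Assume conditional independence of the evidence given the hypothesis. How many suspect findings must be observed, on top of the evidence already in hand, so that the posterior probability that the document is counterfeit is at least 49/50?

10

Prior odds = 0.01/0.99 = 1/99.
Combined Bayes factor of the evidence already in hand = 1.7 × 5 × 0.6 = 5.1.
Odds after that evidence = (1/99) × 5.1 = 17/330.
Target odds = 0.98/0.02 = 49.
Need 2ⁿ ≥ 49 ÷ (17/330) = 16170/17.
2⁹ = 512 falls short of 16170/17 but 2¹⁰ = 1024 reaches it, so n = 10.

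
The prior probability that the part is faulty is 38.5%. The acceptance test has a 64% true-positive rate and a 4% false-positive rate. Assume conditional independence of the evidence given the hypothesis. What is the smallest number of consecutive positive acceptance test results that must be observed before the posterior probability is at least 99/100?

Prior odds: 0.385 ÷ 0.615 = 77/123.
Likelihood ratio of a positive result = 0.64/0.04 = 16.
Target posterior odds = 0.99/0.01 = 99.
Require 16ⁿ ≥ 99 ÷ (77/123) = 1107/7.
16¹ = 16 falls short of 1107/7 but 16² = 256 reaches it, so n = 2.

2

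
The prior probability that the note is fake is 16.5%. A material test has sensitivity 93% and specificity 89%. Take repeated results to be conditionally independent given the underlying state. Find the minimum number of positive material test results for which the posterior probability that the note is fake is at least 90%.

Prior odds = 0.165/0.835 = 33/167.
False-positive rate = 1 − 0.89 = 0.11; likelihood ratio of a positive = 0.93/0.11 = 93/11.
Target posterior odds = 0.9/0.1 = 9.
Need (33/167) × (93/11)ⁿ ≥ 9, i.e. (93/11)ⁿ ≥ 501/11.
(93/11)¹ = 93/11 falls short of 501/11 but (93/11)² = 8649/121 reaches it, so n = 2.

2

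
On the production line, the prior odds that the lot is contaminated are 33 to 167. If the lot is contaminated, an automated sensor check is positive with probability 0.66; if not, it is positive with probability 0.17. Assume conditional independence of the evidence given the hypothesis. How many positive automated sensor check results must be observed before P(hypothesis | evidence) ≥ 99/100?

5

Prior odds = 33/167.
Likelihood ratio of a positive = 0.66/0.17 = 66/17.
Target odds: 0.99 ÷ 0.01 = 99.
Require (66/17)ⁿ ≥ 99 ÷ (33/167) = 501.
(66/17)⁴ = 18974736/83521 falls short of 501 but (66/17)⁵ ≈882.013 reaches it, so n = 5.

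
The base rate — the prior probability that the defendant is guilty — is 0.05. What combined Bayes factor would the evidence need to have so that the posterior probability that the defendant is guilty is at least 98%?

931

Prior odds = 0.05/0.95 = 1/19.
Target odds = 0.98/0.02 = 49.
Required Bayes factor = 49 ÷ (1/19) = 931.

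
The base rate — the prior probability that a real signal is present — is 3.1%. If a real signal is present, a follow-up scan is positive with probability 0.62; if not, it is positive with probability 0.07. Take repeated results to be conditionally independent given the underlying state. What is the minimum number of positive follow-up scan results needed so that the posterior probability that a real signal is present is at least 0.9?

3

Prior odds = 0.031/0.969 = 31/969.
Likelihood ratio of a positive = 0.62/0.07 = 62/7.
Target odds: 0.9 ÷ 0.1 = 9.
Need (31/969) × (62/7)ⁿ ≥ 9, i.e. (62/7)ⁿ ≥ 8721/31.
(62/7)² = 3844/49 falls short of 8721/31 but (62/7)³ = 238328/343 reaches it, so n = 3.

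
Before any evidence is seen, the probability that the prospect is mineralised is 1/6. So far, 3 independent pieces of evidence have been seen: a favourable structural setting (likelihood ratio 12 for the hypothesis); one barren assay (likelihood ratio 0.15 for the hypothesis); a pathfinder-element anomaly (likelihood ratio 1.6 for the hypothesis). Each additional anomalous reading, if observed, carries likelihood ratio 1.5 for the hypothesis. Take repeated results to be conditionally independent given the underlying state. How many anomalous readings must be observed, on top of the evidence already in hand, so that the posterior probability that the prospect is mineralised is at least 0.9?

7

Prior odds = (1/6)/(5/6) = 0.2.
Combined Bayes factor of the evidence already in hand = 12 × 0.15 × 1.6 = 2.88.
Odds after that evidence = 0.2 × 2.88 = 0.576.
Target odds = 0.9/0.1 = 9.
Need 1.5ⁿ ≥ 9 ÷ 0.576 = 15.625.
1.5⁶ = 11.390625 falls short of 15.625 but 1.5⁷ = 17.0859375 reaches it, so n = 7.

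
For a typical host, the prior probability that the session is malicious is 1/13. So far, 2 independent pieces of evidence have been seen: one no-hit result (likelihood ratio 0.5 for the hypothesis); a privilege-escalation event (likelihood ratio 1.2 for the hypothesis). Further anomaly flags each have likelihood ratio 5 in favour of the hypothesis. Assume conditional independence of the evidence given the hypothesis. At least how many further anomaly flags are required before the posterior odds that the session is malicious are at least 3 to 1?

Prior odds = (1/13)/(12/13) = 1/12.
Combined Bayes factor of the evidence already in hand = 0.5 × 1.2 = 0.6.
Odds after that evidence = (1/12) × 0.6 = 0.05.
Target odds = 3.
Need 5ⁿ ≥ 3 ÷ 0.05 = 60.
5² = 25 falls short of 60 but 5³ = 125 reaches it, so n = 3.

3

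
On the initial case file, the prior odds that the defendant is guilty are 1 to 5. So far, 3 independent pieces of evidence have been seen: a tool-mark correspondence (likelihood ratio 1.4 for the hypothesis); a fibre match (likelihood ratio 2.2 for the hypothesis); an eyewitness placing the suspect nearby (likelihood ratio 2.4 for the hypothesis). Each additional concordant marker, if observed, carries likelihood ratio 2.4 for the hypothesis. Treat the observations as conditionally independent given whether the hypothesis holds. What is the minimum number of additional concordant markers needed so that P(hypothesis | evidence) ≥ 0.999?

Prior odds = 0.2.
Combined Bayes factor of the evidence already in hand = 1.4 × 2.2 × 2.4 = 7.392.
Odds after that evidence = 0.2 × 7.392 = 1.4784.
Target odds = 0.999/0.001 = 999.
Need 2.4ⁿ ≥ 999 ÷ 1.4784 = 208125/308.
2.4⁷ = 35831808/78125 falls short of 208125/308 but 2.4⁸ = 429981696/390625 reaches it, so n = 8.

8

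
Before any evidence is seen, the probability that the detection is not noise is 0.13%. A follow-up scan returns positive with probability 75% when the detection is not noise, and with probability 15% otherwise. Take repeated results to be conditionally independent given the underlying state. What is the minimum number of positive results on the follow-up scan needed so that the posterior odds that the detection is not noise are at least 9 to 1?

6

Prior odds: 0.0013 ÷ 0.9987 = 13/9987.
Likelihood ratio of a positive result = 0.75/0.15 = 5.
Target odds = 9.
Need (13/9987) × 5ⁿ ≥ 9, i.e. 5ⁿ ≥ 89883/13.
5⁵ = 3125 falls short of 89883/13 but 5⁶ = 15625 reaches it, so n = 6.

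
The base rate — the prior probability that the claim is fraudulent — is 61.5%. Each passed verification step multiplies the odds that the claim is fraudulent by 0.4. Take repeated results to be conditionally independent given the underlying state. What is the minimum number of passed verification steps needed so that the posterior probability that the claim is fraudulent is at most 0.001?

Prior odds: 0.615 ÷ 0.385 = 123/77.
Likelihood ratio per passed verification step = 0.4.
Target posterior odds = 0.001/0.999 = 1/999.
Need (123/77) × 0.4ⁿ ≤ 1/999, i.e. 0.4ⁿ ≤ 77/122877.
0.4⁸ = 256/390625 is still above 77/122877 but 0.4⁹ = 512/1953125 is at or below it, so n = 9.

9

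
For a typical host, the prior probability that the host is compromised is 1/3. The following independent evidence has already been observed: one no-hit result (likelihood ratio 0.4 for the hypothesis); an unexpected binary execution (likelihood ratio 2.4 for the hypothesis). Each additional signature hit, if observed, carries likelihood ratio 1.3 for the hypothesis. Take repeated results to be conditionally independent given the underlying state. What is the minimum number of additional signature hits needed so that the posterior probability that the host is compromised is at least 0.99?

21

Prior odds = (1/3)/(2/3) = 0.5.
Combined Bayes factor of the evidence already in hand = 0.4 × 2.4 = 0.96.
Odds after that evidence = 0.5 × 0.96 = 0.48.
Target odds = 0.99/0.01 = 99.
Need 1.3ⁿ ≥ 99 ÷ 0.48 = 206.25.
1.3²⁰ ≈190.05 falls short of 206.25 but 1.3²¹ ≈247.065 reaches it, so n = 21.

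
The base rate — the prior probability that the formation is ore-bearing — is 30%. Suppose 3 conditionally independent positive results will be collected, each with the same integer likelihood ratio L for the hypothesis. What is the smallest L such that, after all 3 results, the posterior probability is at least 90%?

3

Prior odds = 0.3/0.7 = 3/7.
Target odds = 0.9/0.1 = 9.
Need L³ ≥ 9 ÷ (3/7) = 21.
2³ = 8 < 21 ≤ 27 = 3³, so L = 3.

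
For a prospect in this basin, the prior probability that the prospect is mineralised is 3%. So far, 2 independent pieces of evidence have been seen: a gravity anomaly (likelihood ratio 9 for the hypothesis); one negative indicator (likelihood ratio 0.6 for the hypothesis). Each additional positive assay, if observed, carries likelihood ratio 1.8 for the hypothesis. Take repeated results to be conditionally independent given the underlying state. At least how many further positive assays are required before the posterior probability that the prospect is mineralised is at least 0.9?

Prior odds = 0.03/0.97 = 3/97.
Combined Bayes factor of the evidence already in hand = 9 × 0.6 = 5.4.
Odds after that evidence = (3/97) × 5.4 = 81/485.
Target odds = 0.9/0.1 = 9.
Need 1.8ⁿ ≥ 9 ÷ (81/485) = 485/9.
1.8⁶ = 531441/15625 falls short of 485/9 but 1.8⁷ = 4782969/78125 reaches it, so n = 7.

7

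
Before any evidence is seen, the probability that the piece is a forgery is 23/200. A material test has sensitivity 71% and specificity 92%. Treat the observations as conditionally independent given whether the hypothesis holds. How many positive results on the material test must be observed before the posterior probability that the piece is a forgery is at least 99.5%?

4

Prior odds: 0.115 ÷ 0.885 = 23/177.
False-positive rate = 1 − 0.92 = 0.08; likelihood ratio of a positive = 0.71/0.08 = 8.875.
Target posterior odds = 0.995/0.005 = 199.
Require 8.875ⁿ ≥ 199 ÷ (23/177) = 35223/23.
8.875³ = 357911/512 falls short of 35223/23 but 8.875⁴ = 25411681/4096 reaches it, so n = 4.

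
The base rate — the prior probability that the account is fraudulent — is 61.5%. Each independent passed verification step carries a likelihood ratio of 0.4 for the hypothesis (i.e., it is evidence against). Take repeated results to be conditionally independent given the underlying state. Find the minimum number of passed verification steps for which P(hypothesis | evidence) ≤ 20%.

3

Prior odds: 0.615 ÷ 0.385 = 123/77.
Likelihood ratio per passed verification step = 0.4.
Target odds: 0.2 ÷ 0.8 = 0.25.
Need (123/77) × 0.4ⁿ ≤ 0.25, i.e. 0.4ⁿ ≤ 77/492.
0.4² = 0.16 is still above 77/492 but 0.4³ = 0.064 is at or below it, so n = 3.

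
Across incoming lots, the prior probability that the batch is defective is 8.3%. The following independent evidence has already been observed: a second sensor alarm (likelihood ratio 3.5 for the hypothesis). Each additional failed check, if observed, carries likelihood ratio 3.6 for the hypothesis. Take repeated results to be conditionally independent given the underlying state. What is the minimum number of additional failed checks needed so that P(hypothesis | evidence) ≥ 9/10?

Prior odds = 0.083/0.917 = 83/917.
Bayes factor of the evidence already in hand = 3.5.
Odds after that evidence = (83/917) × 3.5 = 83/262.
Target odds = 0.9/0.1 = 9.
Need 3.6ⁿ ≥ 9 ÷ (83/262) = 2358/83.
3.6² = 12.96 falls short of 2358/83 but 3.6³ = 46.656 reaches it, so n = 3.

3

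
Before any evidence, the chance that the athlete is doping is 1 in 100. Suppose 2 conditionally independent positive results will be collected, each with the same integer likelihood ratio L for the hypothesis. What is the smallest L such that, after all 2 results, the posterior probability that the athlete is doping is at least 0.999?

Prior odds = 0.01/0.99 = 1/99.
Target odds = 0.999/0.001 = 999.
Need L² ≥ 999 ÷ (1/99) = 98901.
314² = 98596 < 98901 ≤ 99225 = 315², so L = 315.

315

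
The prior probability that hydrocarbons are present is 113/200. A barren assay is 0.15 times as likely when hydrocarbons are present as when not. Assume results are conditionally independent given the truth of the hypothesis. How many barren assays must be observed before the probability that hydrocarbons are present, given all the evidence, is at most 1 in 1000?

4

Prior odds: 0.565 ÷ 0.435 = 113/87.
Likelihood ratio per barren assay = 0.15.
Target odds: 0.001 ÷ 0.999 = 1/999.
Require 0.15ⁿ ≤ 1/999 ÷ (113/87) = 29/37629.
0.15³ = 0.003375 is still above 29/37629 but 0.15⁴ = 81/160000 is at or below it, so n = 4.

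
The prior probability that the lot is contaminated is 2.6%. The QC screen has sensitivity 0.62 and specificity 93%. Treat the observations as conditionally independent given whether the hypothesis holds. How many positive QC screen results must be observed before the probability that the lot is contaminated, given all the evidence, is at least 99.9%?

Prior odds: 0.026 ÷ 0.974 = 13/487.
False-positive rate = 1 − 0.93 = 0.07; likelihood ratio of a positive = 0.62/0.07 = 62/7.
Target odds: 0.999 ÷ 0.001 = 999.
Require (62/7)ⁿ ≥ 999 ÷ (13/487) = 486513/13.
(62/7)⁴ = 14776336/2401 falls short of 486513/13 but (62/7)⁵ = 916132832/16807 reaches it, so n = 5.

5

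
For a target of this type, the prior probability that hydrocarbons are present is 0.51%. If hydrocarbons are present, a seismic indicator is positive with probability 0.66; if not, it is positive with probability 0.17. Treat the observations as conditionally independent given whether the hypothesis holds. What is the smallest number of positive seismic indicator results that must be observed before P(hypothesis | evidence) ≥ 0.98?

Prior odds = 0.0051/0.9949 = 51/9949.
Likelihood ratio of a positive = 0.66/0.17 = 66/17.
Target posterior odds = 0.98/0.02 = 49.
Need (51/9949) × (66/17)ⁿ ≥ 49, i.e. (66/17)ⁿ ≥ 487501/51.
(66/17)⁶ ≈3424.29 falls short of 487501/51 but (66/17)⁷ ≈13294.3 reaches it, so n = 7.

7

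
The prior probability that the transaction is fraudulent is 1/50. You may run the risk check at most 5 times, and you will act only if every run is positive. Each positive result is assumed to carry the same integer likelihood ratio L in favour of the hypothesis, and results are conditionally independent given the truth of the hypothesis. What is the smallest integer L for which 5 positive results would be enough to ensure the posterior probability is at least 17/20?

Prior odds = 0.02/0.98 = 1/49.
Target odds = 0.85/0.15 = 17/3.
Need L⁵ ≥ 17/3 ÷ (1/49) = 833/3.
3⁵ = 243 < 833/3 ≤ 1024 = 4⁵, so L = 4.

4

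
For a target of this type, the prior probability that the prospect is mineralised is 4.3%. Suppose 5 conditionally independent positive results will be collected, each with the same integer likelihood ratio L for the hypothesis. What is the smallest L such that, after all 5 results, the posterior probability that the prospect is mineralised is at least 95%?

4

Prior odds = 0.043/0.957 = 43/957.
Target odds = 0.95/0.05 = 19.
Need L⁵ ≥ 19 ÷ (43/957) = 18183/43.
3⁵ = 243 < 18183/43 ≤ 1024 = 4⁵, so L = 4.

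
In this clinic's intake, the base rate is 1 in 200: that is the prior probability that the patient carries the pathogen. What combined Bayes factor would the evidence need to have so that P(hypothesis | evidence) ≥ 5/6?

Prior odds = 0.005/0.995 = 1/199.
Target odds = (5/6)/(1/6) = 5.
Required Bayes factor = 5 ÷ (1/199) = 995.

995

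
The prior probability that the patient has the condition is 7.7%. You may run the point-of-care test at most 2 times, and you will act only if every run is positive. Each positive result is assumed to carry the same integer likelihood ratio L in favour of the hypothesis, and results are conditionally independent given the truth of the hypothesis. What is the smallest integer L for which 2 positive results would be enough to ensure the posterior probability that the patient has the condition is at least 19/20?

16

Prior odds = 0.077/0.923 = 77/923.
Target odds = 0.95/0.05 = 19.
Need L² ≥ 19 ÷ (77/923) = 17537/77.
15² = 225 < 17537/77 ≤ 256 = 16², so L = 16.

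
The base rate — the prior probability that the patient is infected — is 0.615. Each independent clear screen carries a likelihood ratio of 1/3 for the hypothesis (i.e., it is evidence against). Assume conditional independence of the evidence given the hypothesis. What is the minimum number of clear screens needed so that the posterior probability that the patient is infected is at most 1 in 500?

7

Prior odds: 0.615 ÷ 0.385 = 123/77.
Likelihood ratio per clear screen = 1/3.
Target posterior odds = 0.002/0.998 = 1/499.
Need (123/77) × (1/3)ⁿ ≤ 1/499, i.e. (1/3)ⁿ ≤ 77/61377.
(1/3)⁶ = 1/729 is still above 77/61377 but (1/3)⁷ = 1/2187 is at or below it, so n = 7.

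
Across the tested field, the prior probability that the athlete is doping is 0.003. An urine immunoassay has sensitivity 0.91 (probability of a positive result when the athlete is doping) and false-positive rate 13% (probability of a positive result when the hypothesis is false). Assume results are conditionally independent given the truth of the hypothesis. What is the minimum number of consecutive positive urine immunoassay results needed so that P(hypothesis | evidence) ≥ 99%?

6

Prior odds = 0.003/0.997 = 3/997.
Likelihood ratio of a positive result = 0.91/0.13 = 7.
Target odds: 0.99 ÷ 0.01 = 99.
Require 7ⁿ ≥ 99 ÷ (3/997) = 32901.
7⁵ = 16807 falls short of 32901 but 7⁶ = 117649 reaches it, so n = 6.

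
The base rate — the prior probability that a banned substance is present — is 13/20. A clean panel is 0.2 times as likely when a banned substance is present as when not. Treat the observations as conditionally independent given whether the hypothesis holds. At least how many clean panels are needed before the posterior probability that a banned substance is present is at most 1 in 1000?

5

Prior odds = 0.65/0.35 = 13/7.
Likelihood ratio per clean panel = 0.2.
Target posterior odds = 0.001/0.999 = 1/999.
Require 0.2ⁿ ≤ 1/999 ÷ (13/7) = 7/12987.
0.2⁴ = 0.0016 is still above 7/12987 but 0.2⁵ = 0.00032 is at or below it, so n = 5.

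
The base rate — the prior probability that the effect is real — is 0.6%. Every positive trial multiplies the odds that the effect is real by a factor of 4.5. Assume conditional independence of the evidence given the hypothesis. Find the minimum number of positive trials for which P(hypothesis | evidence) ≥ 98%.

Prior odds: 0.006 ÷ 0.994 = 3/497.
Likelihood ratio per positive trial = 4.5.
Target posterior odds = 0.98/0.02 = 49.
Require 4.5ⁿ ≥ 49 ÷ (3/497) = 24353/3.
4.5⁵ = 1845.28125 falls short of 24353/3 but 4.5⁶ = 8303.765625 reaches it, so n = 6.

6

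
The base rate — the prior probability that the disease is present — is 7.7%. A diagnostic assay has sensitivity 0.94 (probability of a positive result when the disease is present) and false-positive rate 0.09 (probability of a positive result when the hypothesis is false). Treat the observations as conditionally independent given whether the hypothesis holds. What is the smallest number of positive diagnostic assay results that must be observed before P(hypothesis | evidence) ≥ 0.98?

3

Prior odds: 0.077 ÷ 0.923 = 77/923.
Likelihood ratio of a positive result = 0.94/0.09 = 94/9.
Target odds: 0.98 ÷ 0.02 = 49.
Require (94/9)ⁿ ≥ 49 ÷ (77/923) = 6461/11.
(94/9)² = 8836/81 falls short of 6461/11 but (94/9)³ = 830584/729 reaches it, so n = 3.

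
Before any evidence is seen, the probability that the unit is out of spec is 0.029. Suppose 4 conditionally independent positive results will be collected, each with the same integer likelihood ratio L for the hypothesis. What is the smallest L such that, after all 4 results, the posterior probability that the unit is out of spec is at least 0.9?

Prior odds = 0.029/0.971 = 29/971.
Target odds = 0.9/0.1 = 9.
Need L⁴ ≥ 9 ÷ (29/971) = 8739/29.
4⁴ = 256 < 8739/29 ≤ 625 = 5⁴, so L = 5.

5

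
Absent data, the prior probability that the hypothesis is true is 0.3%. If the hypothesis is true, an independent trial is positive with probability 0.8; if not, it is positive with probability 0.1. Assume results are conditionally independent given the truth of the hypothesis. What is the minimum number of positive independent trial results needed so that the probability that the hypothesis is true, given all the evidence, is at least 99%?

6

Prior odds = 0.003/0.997 = 3/997.
Likelihood ratio of a positive = 0.8/0.1 = 8.
Target odds: 0.99 ÷ 0.01 = 99.
Require 8ⁿ ≥ 99 ÷ (3/997) = 32901.
8⁵ = 32768 falls short of 32901 but 8⁶ = 262144 reaches it, so n = 6.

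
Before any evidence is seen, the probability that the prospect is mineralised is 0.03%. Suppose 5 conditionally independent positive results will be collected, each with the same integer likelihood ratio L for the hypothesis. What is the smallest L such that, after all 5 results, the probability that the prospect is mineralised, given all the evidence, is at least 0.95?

Prior odds = 0.0003/0.9997 = 3/9997.
Target odds = 0.95/0.05 = 19.
Need L⁵ ≥ 19 ÷ (3/9997) = 189943/3.
9⁵ = 59049 < 189943/3 ≤ 100000 = 10⁵, so L = 10.

10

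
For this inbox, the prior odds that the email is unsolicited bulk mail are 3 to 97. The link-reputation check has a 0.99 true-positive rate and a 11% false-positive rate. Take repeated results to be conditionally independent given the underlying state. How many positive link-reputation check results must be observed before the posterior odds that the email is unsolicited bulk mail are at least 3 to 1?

3

Prior odds = 3/97.
Likelihood ratio of a positive result = 0.99/0.11 = 9.
Target odds = 3.
Require 9ⁿ ≥ 3 ÷ (3/97) = 97.
9² = 81 falls short of 97 but 9³ = 729 reaches it, so n = 3.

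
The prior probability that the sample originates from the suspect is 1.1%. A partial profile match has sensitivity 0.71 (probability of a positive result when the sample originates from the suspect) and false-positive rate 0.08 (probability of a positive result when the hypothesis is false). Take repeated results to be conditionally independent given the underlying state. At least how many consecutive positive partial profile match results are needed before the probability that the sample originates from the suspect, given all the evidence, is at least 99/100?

5

Prior odds: 0.011 ÷ 0.989 = 11/989.
Likelihood ratio of a positive result = 0.71/0.08 = 8.875.
Target odds: 0.99 ÷ 0.01 = 99.
Require 8.875ⁿ ≥ 99 ÷ (11/989) = 8901.
8.875⁴ = 25411681/4096 falls short of 8901 but 8.875⁵ ≈55060.7 reaches it, so n = 5.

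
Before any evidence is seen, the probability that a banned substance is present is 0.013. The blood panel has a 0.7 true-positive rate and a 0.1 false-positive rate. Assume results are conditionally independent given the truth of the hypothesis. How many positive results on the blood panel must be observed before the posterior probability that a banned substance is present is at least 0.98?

5

Prior odds = 0.013/0.987 = 13/987.
Likelihood ratio of a positive result = 0.7/0.1 = 7.
Target odds: 0.98 ÷ 0.02 = 49.
Require 7ⁿ ≥ 49 ÷ (13/987) = 48363/13.
7⁴ = 2401 falls short of 48363/13 but 7⁵ = 16807 reaches it, so n = 5.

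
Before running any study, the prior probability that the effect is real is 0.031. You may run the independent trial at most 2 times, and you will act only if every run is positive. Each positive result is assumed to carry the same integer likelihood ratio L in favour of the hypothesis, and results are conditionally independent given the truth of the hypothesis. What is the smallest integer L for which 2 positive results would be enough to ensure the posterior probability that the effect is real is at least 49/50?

40

Prior odds = 0.031/0.969 = 31/969.
Target odds = 0.98/0.02 = 49.
Need L² ≥ 49 ÷ (31/969) = 47481/31.
39² = 1521 < 47481/31 ≤ 1600 = 40², so L = 40.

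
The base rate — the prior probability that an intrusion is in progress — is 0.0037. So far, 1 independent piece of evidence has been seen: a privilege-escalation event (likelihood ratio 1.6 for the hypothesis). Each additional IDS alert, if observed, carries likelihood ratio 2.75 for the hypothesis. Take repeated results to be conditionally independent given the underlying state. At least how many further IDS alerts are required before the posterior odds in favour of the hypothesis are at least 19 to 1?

8

Prior odds = 0.0037/0.9963 = 37/9963.
Bayes factor of the evidence already in hand = 1.6.
Odds after that evidence = (37/9963) × 1.6 = 296/49815.
Target odds = 19.
Need 2.75ⁿ ≥ 19 ÷ (296/49815) = 946485/296.
2.75⁷ = 19487171/16384 falls short of 946485/296 but 2.75⁸ = 214358881/65536 reaches it, so n = 8.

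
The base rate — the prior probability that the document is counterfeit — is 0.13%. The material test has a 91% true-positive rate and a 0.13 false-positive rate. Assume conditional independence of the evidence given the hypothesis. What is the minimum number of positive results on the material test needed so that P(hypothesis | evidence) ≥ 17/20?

Prior odds: 0.0013 ÷ 0.9987 = 13/9987.
Likelihood ratio of a positive result = 0.91/0.13 = 7.
Target odds: 0.85 ÷ 0.15 = 17/3.
Require 7ⁿ ≥ 17/3 ÷ (13/9987) = 56593/13.
7⁴ = 2401 falls short of 56593/13 but 7⁵ = 16807 reaches it, so n = 5.

5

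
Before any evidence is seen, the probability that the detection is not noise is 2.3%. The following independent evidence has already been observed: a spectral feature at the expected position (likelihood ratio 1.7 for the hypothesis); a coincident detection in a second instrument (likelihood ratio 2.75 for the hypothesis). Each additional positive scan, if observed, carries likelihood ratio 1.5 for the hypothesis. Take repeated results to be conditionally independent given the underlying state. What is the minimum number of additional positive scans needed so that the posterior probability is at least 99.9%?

23

Prior odds = 0.023/0.977 = 23/977.
Combined Bayes factor of the evidence already in hand = 1.7 × 2.75 = 4.675.
Odds after that evidence = (23/977) × 4.675 = 4301/39080.
Target odds = 0.999/0.001 = 999.
Need 1.5ⁿ ≥ 999 ÷ (4301/39080) = 39040920/4301.
1.5²² ≈7481.83 falls short of 39040920/4301 but 1.5²³ ≈11222.7 reaches it, so n = 23.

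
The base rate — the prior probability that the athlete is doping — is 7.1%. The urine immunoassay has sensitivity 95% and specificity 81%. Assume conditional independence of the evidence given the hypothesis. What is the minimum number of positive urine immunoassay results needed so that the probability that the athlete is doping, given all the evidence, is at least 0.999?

Prior odds: 0.071 ÷ 0.929 = 71/929.
False-positive rate = 1 − 0.81 = 0.19; likelihood ratio of a positive = 0.95/0.19 = 5.
Target posterior odds = 0.999/0.001 = 999.
Require 5ⁿ ≥ 999 ÷ (71/929) = 928071/71.
5⁵ = 3125 falls short of 928071/71 but 5⁶ = 15625 reaches it, so n = 6.

6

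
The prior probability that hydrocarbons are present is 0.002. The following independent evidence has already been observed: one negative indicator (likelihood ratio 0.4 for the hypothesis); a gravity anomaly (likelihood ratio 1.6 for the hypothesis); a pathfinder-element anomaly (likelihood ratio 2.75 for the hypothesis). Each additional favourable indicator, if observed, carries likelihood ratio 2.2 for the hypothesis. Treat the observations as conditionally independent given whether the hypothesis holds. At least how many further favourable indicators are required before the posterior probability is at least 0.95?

11

Prior odds = 0.002/0.998 = 1/499.
Combined Bayes factor of the evidence already in hand = 0.4 × 1.6 × 2.75 = 1.76.
Odds after that evidence = (1/499) × 1.76 = 44/12475.
Target odds = 0.95/0.05 = 19.
Need 2.2ⁿ ≥ 19 ÷ (44/12475) = 237025/44.
2.2¹⁰ ≈2655.99 falls short of 237025/44 but 2.2¹¹ ≈5843.18 reaches it, so n = 11.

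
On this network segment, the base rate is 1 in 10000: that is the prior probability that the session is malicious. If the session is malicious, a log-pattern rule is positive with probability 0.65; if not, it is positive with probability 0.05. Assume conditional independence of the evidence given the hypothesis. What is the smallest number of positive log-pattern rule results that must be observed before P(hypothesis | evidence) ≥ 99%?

Prior odds = 0.0001/0.9999 = 1/9999.
Likelihood ratio of a positive = 0.65/0.05 = 13.
Target odds: 0.99 ÷ 0.01 = 99.
Need (1/9999) × 13ⁿ ≥ 99, i.e. 13ⁿ ≥ 989901.
13⁵ = 371293 falls short of 989901 but 13⁶ = 4826809 reaches it, so n = 6.

6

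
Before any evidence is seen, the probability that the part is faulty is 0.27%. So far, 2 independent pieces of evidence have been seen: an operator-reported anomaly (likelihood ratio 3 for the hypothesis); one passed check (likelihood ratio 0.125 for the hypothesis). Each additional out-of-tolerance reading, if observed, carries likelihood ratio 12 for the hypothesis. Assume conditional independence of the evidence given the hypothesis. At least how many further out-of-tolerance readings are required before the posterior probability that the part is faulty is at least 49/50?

5

Prior odds = 0.0027/0.9973 = 27/9973.
Combined Bayes factor of the evidence already in hand = 3 × 0.125 = 0.375.
Odds after that evidence = (27/9973) × 0.375 = 81/79784.
Target odds = 0.98/0.02 = 49.
Need 12ⁿ ≥ 49 ÷ (81/79784) = 3909416/81.
12⁴ = 20736 falls short of 3909416/81 but 12⁵ = 248832 reaches it, so n = 5.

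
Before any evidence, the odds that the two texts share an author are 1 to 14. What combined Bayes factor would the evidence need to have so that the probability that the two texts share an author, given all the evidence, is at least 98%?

686

Prior odds = 1/14.
Target odds = 0.98/0.02 = 49.
Required Bayes factor = 49 ÷ (1/14) = 686.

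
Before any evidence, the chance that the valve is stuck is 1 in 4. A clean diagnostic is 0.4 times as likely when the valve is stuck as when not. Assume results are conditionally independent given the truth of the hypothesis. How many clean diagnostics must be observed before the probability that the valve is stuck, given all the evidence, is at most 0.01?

4

Prior odds: 0.25 ÷ 0.75 = 1/3.
Likelihood ratio per clean diagnostic = 0.4.
Target posterior odds = 0.01/0.99 = 1/99.
Need (1/3) × 0.4ⁿ ≤ 1/99, i.e. 0.4ⁿ ≤ 1/33.
0.4³ = 0.064 is still above 1/33 but 0.4⁴ = 0.0256 is at or below it, so n = 4.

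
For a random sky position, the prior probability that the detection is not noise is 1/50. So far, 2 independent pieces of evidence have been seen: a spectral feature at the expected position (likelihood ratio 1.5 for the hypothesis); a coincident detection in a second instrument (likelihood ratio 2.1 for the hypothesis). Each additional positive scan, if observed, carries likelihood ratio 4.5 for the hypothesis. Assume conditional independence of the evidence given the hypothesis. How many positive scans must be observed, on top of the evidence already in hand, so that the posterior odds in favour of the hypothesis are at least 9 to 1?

Prior odds = 0.02/0.98 = 1/49.
Combined Bayes factor of the evidence already in hand = 1.5 × 2.1 = 3.15.
Odds after that evidence = (1/49) × 3.15 = 9/140.
Target odds = 9.
Need 4.5ⁿ ≥ 9 ÷ (9/140) = 140.
4.5³ = 91.125 falls short of 140 but 4.5⁴ = 410.0625 reaches it, so n = 4.

4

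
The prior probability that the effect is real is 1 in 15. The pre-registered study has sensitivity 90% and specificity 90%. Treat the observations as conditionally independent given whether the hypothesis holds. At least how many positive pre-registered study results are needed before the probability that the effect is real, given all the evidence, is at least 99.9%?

Prior odds = (1/15)/(14/15) = 1/14.
False-positive rate = 1 − 0.9 = 0.1; likelihood ratio of a positive = 0.9/0.1 = 9.
Target posterior odds = 0.999/0.001 = 999.
Require 9ⁿ ≥ 999 ÷ (1/14) = 13986.
9⁴ = 6561 falls short of 13986 but 9⁵ = 59049 reaches it, so n = 5.

5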